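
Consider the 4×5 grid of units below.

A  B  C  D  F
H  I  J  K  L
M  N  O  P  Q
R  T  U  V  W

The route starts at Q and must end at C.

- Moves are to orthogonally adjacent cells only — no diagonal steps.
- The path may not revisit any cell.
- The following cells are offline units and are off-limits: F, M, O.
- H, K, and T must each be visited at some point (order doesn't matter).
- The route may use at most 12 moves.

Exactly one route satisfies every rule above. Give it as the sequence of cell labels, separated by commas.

Q, L, K, P, V, U, T, N, I, H, A, B, C

Any route must reach H, K, and T and still end at C within 12 moves, so the order of the required stops is forced.
Route from Q: up to L, left to K, 2× down (reaching V), 2× left (reaching T), 2× up (reaching I), left to H, up to A, 2× right (reaching C) — 12 moves in all.
Check: all required cells visited; 12 ≤ 12 moves.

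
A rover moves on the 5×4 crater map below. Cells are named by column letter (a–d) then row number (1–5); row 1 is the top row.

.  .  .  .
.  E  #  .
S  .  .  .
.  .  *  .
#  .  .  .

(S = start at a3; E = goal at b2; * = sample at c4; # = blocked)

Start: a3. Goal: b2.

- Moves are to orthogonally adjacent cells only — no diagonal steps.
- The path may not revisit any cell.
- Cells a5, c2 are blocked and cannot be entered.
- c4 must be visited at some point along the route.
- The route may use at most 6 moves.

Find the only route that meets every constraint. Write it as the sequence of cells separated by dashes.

The budget equals the shortest possible length, so every move has to be on a shortest route through the required cells.
Route from a3: down 1 to a4, right 2 to c4, up 1 to c3, left 1 to b3, up 1 to b2 — 6 moves in all.
Check: all required cells visited; 6 ≤ 6 moves.

a3 - a4 - b4 - c4 - c3 - b3 - b2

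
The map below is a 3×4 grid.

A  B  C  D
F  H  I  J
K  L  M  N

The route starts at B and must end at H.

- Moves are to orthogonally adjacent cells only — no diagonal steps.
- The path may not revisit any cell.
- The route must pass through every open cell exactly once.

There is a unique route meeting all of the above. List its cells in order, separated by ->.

Need to visit all 12 open cells exactly once, starting at B and ending at H.
Cell A has only two open neighbours (F and B), so the path must pass straight through it: one of those is the cell it's entered from and the other is where it exits.
Route from B: left to A, 2× down (reaching K), 3× right (reaching N), 2× up (reaching D), left to C, down to I, left to H — 11 moves in all.
Check: all 12 open cells covered.

B -> A -> F -> K -> L -> M -> N -> J -> D -> C -> I -> H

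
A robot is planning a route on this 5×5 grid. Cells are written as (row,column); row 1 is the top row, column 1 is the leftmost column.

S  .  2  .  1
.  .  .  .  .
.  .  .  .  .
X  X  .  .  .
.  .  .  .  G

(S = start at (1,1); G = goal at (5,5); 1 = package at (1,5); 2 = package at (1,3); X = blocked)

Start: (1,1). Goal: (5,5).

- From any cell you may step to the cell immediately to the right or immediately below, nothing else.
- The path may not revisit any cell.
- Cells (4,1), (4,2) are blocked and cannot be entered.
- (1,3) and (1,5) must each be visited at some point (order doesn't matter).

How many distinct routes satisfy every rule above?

1

A right/down-only route from (1,1) to (5,5) makes exactly 4 down-moves and 4 right-moves in some order.
With no other constraints that would be C(8,4) = 70 routes.
A monotone route can only reach the required cells in the order (1,3), (1,5), so split there and multiply the segment counts (each segment already excludes blocked cells): (1,1)→(1,3): 1; (1,3)→(1,5): 1; (1,5)→(5,5): 1; product = 1.
That gives 1 route.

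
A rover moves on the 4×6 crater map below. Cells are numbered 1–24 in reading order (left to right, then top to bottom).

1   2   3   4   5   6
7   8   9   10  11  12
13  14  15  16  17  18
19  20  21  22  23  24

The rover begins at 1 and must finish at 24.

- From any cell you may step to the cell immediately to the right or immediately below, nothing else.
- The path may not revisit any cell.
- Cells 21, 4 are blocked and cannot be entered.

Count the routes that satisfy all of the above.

A right/down-only route from 1 to 24 makes exactly 3 down-moves and 5 right-moves in some order.
With no other constraints that would be C(8,3) = 56 routes.
Subtract routes through each blocked cell (inclusion–exclusion for overlaps): − through 4: 10 − through 21: 10 → 36.
That gives 36 routes.

36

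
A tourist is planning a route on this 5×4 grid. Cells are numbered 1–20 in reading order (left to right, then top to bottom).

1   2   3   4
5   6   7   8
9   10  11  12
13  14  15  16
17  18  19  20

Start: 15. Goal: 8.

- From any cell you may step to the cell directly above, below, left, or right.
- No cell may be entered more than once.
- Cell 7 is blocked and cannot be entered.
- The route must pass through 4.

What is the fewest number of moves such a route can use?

7

Any route passes through 4 somewhere between 15 and 8. Summing Manhattan distances along the two legs (15 → 4 → 8) gives a lower bound of 4 + 1 = 5 moves.
The shortest route satisfying every rule uses 7 moves: 15 → 11 → 10 → 6 → 2 → 3 → 4 → 8.
The bound of 5 isn't tight here; checking systematically, no route of length 5 through 6 satisfies every constraint, so 7 is the minimum.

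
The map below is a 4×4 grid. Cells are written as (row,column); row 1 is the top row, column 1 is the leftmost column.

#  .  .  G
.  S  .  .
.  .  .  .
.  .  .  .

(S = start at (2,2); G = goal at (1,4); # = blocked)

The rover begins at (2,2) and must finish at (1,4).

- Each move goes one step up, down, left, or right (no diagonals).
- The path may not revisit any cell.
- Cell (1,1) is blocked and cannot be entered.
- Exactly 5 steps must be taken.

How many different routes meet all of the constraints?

Need simple routes of exactly 5 moves from (2,2) to (1,4) (Manhattan distance 3, so 1 moves are spent on a detour and 1 undoing it).
Enumerating: (2,2) (1,2) (1,3) (2,3) (2,4) (1,4) | (2,2) (3,2) (3,3) (2,3) (1,3) (1,4) | (2,2) (3,2) (3,3) (2,3) (2,4) (1,4) | (2,2) (3,2) (3,3) (3,4) (2,4) (1,4) | (2,2) (2,3) (3,3) (3,4) (2,4) (1,4).
That gives 5 routes.

5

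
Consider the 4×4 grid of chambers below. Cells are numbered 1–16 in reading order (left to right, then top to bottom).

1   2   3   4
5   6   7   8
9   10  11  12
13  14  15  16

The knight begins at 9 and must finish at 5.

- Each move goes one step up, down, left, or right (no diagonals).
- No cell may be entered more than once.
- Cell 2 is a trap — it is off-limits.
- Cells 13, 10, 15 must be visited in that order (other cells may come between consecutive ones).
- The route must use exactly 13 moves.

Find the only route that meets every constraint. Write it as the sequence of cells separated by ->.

The waypoints must appear in the order 13, 10, 15, with no cell reused.
Route from 9: down 1 to 13, right 1 to 14, up 1 to 10, right 1 to 11, down 1 to 15, right 1 to 16, up 3 to 4, left 1 to 3, down 1 to 7, left 2 to 5 — 13 moves in all.
Check: order respected (13 at step 1, 10 at step 3, 15 at step 5); 13 moves as required.

9 -> 13 -> 14 -> 10 -> 11 -> 15 -> 16 -> 12 -> 8 -> 4 -> 3 -> 7 -> 6 -> 5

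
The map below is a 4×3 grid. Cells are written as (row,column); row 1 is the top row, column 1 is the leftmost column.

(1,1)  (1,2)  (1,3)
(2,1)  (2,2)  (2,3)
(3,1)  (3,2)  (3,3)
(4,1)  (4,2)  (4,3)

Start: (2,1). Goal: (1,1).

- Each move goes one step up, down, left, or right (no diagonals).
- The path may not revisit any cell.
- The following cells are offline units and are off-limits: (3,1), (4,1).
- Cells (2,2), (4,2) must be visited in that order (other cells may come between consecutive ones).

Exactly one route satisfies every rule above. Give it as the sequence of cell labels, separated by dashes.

(2,1) - (2,2) - (3,2) - (4,2) - (4,3) - (3,3) - (2,3) - (1,3) - (1,2) - (1,1)

The waypoints must appear in the order (2,2), (4,2), with no cell reused.
Route from (2,1): right 1 to (2,2), down 2 to (4,2), right 1 to (4,3), up 3 to (1,3), left 2 to (1,1) — 9 moves in all.
Check: order respected ((2,2) at step 1, (4,2) at step 3).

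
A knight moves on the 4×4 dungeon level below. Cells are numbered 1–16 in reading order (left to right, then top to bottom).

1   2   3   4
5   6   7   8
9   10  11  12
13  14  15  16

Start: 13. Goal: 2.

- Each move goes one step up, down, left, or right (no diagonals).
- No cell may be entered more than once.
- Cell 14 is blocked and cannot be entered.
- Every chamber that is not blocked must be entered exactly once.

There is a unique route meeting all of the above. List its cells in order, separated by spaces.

Need to visit all 15 open cells exactly once, starting at 13 and ending at 2.
Cell 1 has only two open neighbours (5 and 2), so the path must pass straight through it: one of those is the cell it's entered from and the other is where it exits.
Route from 13: up 1 to 9, right 2 to 11, down 1 to 15, right 1 to 16, up 3 to 4, left 1 to 3, down 1 to 7, left 2 to 5, up 1 to 1, right 1 to 2 — 14 moves in all.
Check: all 15 open cells covered.

13 9 10 11 15 16 12 8 4 3 7 6 5 1 2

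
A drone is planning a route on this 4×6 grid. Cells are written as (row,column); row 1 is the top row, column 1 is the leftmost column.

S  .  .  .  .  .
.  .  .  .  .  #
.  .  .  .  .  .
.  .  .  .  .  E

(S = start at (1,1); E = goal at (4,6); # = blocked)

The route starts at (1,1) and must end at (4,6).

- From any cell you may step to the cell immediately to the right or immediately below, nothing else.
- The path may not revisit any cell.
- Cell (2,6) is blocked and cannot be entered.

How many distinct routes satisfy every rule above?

50

A right/down-only route from (1,1) to (4,6) makes exactly 3 down-moves and 5 right-moves in some order.
With no other constraints that would be C(8,3) = 56 routes.
Subtract routes through each blocked cell (inclusion–exclusion for overlaps): − through (2,6): 6 → 50.
That gives 50 routes.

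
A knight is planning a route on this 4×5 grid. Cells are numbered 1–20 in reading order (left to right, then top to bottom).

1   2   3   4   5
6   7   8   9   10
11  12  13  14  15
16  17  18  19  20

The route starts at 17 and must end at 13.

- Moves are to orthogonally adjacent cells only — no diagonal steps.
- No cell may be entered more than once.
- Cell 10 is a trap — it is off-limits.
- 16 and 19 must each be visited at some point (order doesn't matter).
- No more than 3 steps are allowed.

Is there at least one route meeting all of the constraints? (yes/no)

no

Even ignoring the no-revisit rule, getting from 17 to 13, taking the cheapest ordering 17 → 16 → 19 → 13 needs at least 1 + 3 + 2 = 6 moves (Manhattan distance per leg), which exceeds the 3-move limit.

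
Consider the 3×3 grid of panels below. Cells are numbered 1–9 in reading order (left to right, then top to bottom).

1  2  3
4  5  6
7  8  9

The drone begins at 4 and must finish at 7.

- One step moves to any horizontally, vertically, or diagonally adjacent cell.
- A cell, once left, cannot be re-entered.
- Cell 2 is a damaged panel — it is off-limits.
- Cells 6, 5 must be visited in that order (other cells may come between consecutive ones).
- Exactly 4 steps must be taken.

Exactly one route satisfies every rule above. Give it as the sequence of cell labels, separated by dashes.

4 - 8 - 6 - 5 - 7

The waypoints must appear in the order 6, 5, with no cell reused.
Route from 4: down-right to 8, up-right to 6, left to 5, down-left to 7 — 4 moves in all.
Check: order respected (6 at step 2, 5 at step 3); 4 moves as required.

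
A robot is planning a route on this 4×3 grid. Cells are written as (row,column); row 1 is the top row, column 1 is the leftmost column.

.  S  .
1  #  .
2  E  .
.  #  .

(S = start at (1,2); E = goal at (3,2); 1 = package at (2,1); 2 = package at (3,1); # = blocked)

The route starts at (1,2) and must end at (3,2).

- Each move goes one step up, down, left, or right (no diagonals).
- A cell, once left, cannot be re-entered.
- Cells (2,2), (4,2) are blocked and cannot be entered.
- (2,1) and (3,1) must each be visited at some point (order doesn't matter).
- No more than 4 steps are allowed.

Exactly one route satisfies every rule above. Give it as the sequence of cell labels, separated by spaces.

The 4-move cap with required stops at (2,1), (3,1) leaves no slack for detours.
Route from (1,2): left 1 to (1,1), down 2 to (3,1), right 1 to (3,2) — 4 moves in all.
Check: all required cells visited; 4 ≤ 4 moves.

(1,2) (1,1) (2,1) (3,1) (3,2)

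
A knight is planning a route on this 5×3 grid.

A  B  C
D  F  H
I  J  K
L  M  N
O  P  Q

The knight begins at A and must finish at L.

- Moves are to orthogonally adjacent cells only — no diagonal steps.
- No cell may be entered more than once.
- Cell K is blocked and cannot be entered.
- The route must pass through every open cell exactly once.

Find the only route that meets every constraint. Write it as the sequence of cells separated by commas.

Need to visit all 14 open cells exactly once, starting at A and ending at L.
Route from A: right 2 to C, down 1 to H, left 2 to D, down 1 to I, right 1 to J, down 1 to M, right 1 to N, down 1 to Q, left 2 to O, up 1 to L — 13 moves in all.
Check: all 14 open cells covered.

A, B, C, H, F, D, I, J, M, N, Q, P, O, L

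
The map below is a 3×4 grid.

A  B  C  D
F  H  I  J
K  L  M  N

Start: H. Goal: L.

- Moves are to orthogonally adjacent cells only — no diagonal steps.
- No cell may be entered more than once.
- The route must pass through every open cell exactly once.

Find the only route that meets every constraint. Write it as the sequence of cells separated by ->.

Need to visit all 12 open cells exactly once, starting at H and ending at L.
Cell N has only two open neighbours (J and M), so the path must pass straight through it: one of those is the cell it's entered from and the other is where it exits.
Route from H: right 1 to I, down 1 to M, right 1 to N, up 2 to D, left 3 to A, down 2 to K, right 1 to L — 11 moves in all.
Check: all 12 open cells covered.

H -> I -> M -> N -> J -> D -> C -> B -> A -> F -> K -> L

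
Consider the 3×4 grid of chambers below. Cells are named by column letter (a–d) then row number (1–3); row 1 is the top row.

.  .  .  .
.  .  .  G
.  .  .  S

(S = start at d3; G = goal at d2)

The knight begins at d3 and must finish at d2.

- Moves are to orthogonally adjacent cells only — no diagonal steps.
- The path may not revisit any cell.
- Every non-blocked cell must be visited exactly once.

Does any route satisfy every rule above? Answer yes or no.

yes

One route that works: d3 → c3 → c2 → b2 → b3 → a3 → a2 → a1 → b1 → c1 → d1 → d2.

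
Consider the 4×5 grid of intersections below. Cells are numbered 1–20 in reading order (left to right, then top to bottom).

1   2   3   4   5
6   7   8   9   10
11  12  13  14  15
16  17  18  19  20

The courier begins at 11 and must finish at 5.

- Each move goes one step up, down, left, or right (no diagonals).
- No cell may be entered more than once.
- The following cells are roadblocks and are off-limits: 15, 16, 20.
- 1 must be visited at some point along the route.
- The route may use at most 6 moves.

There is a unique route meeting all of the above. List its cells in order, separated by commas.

The budget equals the shortest possible length, so every move has to be on a shortest route through the required cells.
Route from 11: 2× up (reaching 1), 4× right (reaching 5) — 6 moves in all.
Check: all required cells visited; 6 ≤ 6 moves.

11, 6, 1, 2, 3, 4, 5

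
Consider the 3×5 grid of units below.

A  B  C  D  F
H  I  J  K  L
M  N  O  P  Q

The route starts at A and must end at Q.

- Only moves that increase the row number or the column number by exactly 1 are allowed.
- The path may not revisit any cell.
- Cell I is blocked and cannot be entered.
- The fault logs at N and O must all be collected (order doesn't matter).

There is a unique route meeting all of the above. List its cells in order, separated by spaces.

A H M N O P Q

Moves only go right or down, so the column and row indices never decrease.
Route from A: down 2 to M, right 4 to Q — 6 moves in all.
Check: all required cells visited.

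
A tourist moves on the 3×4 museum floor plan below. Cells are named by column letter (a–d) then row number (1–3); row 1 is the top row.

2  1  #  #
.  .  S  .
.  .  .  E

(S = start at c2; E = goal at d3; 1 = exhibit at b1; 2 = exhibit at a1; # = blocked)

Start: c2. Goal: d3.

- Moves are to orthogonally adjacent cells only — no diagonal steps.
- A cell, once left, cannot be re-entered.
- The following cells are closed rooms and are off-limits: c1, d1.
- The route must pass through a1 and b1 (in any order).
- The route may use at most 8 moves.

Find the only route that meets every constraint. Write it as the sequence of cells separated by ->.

c2 -> b2 -> b1 -> a1 -> a2 -> a3 -> b3 -> c3 -> d3

Any route must reach a1 and b1 and still end at d3 within 8 moves, so the order of the required stops is forced.
Route from c2: left to b2, up to b1, left to a1, 2× down (reaching a3), 3× right (reaching d3) — 8 moves in all.
Check: all required cells visited; 8 ≤ 8 moves.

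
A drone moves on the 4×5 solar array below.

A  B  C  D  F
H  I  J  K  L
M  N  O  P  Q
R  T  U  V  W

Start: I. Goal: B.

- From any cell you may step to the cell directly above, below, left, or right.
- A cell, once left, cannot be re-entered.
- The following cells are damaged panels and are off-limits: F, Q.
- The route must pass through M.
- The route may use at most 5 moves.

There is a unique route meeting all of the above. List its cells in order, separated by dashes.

Any route must reach M and still end at B within 5 moves, so the order of the required stops is forced.
Route from I: down 1 to N, left 1 to M, up 2 to A, right 1 to B — 5 moves in all.
Check: all required cells visited; 5 ≤ 5 moves.

I - N - M - H - A - B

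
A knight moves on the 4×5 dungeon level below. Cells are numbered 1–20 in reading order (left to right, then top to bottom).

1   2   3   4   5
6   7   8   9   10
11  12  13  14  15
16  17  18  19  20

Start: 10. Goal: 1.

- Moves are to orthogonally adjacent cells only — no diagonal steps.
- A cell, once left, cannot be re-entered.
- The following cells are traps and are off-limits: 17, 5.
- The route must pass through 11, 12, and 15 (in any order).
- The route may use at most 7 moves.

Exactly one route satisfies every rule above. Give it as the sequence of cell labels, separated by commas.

The 7-move cap with required stops at 11, 12, 15 leaves no slack for detours.
Route from 10: down 1 to 15, left 4 to 11, up 2 to 1 — 7 moves in all.
Check: all required cells visited; 7 ≤ 7 moves.

10, 15, 14, 13, 12, 11, 6, 1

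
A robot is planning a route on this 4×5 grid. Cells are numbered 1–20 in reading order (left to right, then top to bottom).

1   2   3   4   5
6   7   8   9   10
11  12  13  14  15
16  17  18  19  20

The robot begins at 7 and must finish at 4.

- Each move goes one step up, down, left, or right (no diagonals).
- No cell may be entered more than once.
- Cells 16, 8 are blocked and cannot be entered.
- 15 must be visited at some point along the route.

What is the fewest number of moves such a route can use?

Any route passes through 15 somewhere between 7 and 4. Summing Manhattan distances along the two legs (7 → 15 → 4) gives a lower bound of 4 + 3 = 7 moves.
A route of 7 moves achieves this: 7 → 12 → 13 → 14 → 15 → 10 → 5 → 4.
Since 7 matches the lower bound, it is optimal.

7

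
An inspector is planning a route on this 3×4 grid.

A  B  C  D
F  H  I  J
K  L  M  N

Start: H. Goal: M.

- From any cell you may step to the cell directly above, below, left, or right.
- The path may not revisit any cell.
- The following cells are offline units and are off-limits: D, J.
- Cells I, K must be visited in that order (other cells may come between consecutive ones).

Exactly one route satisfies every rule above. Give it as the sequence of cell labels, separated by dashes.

The waypoints must appear in the order I, K, with no cell reused.
Route from H: right to I, up to C, 2× left (reaching A), 2× down (reaching K), 2× right (reaching M) — 8 moves in all.
Check: order respected (I at step 1, K at step 6).

H - I - C - B - A - F - K - L - M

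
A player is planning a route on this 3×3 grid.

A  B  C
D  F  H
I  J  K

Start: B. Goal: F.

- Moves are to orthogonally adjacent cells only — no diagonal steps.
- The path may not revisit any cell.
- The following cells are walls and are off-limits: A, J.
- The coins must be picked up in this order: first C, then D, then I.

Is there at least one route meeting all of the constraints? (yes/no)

no

I must be visited but has only one open neighbour (D), and it is neither the start nor the goal — the route would have to enter and leave through D, re-entering it.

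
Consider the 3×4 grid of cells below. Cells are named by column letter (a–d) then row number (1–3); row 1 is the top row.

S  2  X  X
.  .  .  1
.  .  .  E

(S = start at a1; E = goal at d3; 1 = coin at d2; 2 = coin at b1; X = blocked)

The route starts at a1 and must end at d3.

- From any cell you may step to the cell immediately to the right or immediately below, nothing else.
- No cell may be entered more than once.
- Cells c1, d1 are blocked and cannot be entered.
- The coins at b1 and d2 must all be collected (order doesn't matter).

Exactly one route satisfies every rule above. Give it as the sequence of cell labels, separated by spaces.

Moves only go right or down, so the column and row indices never decrease.
Route from a1: right to b1, down to b2, 2× right (reaching d2), down to d3 — 5 moves in all.
Check: all required cells visited.

a1 b1 b2 c2 d2 d3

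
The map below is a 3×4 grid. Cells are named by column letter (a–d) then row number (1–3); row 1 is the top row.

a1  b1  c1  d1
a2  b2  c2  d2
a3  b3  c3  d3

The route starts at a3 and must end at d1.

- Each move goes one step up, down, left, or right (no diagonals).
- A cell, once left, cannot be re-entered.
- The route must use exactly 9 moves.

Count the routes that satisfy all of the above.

11

Need simple routes of exactly 9 moves from a3 to d1 (Manhattan distance 5, so 2 moves are spent on a detour and 2 undoing it).
Branch systematically from the start, pruning whenever the remaining move budget drops below the Manhattan distance to d1 or differs from it in parity. Grouping the completions by first move — via a2: 7; via b3: 4 — and summing: 7 + 4 = 11.
That gives 11 routes.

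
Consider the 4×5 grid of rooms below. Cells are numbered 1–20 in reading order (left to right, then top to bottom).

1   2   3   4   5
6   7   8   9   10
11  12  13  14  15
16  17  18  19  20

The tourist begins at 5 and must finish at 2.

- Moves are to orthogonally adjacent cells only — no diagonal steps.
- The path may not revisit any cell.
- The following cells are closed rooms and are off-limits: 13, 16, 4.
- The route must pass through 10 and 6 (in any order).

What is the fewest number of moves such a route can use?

Any route passes through 10 and 6 in some order between 5 and 2. Summing Manhattan distances along each leg and taking the cheapest ordering (5 → 10 → 6 → 2) gives a lower bound of 1 + 4 + 2 = 7 moves.
A route of 7 moves achieves this: 5 → 10 → 9 → 8 → 7 → 6 → 1 → 2.
Since 7 matches the lower bound, it is optimal.

7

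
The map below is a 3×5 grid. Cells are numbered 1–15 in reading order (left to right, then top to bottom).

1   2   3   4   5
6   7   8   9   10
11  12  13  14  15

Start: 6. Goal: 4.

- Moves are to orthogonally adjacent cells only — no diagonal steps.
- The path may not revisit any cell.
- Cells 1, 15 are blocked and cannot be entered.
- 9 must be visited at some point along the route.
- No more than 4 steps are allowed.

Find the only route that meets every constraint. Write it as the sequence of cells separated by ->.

6 -> 7 -> 8 -> 9 -> 4

Any route must reach 9 and still end at 4 within 4 moves, so the order of the required stops is forced.
Route from 6: 3× right (reaching 9), up to 4 — 4 moves in all.
Check: all required cells visited; 4 ≤ 4 moves.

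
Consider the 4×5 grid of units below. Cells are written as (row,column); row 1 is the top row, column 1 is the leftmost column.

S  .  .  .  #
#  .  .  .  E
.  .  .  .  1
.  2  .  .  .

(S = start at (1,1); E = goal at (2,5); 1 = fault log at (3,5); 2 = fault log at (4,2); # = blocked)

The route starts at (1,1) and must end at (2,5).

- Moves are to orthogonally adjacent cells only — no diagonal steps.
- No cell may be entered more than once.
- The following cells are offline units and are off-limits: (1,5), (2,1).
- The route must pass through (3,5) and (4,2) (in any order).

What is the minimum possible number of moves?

9

Any route passes through (3,5) and (4,2) in some order between (1,1) and (2,5). Summing Manhattan distances along each leg and taking the cheapest ordering ((1,1) → (4,2) → (3,5) → (2,5)) gives a lower bound of 4 + 4 + 1 = 9 moves.
A route of 9 moves achieves this: (1,1) → (1,2) → (2,2) → (3,2) → (4,2) → (4,3) → (3,3) → (3,4) → (3,5) → (2,5).
Since 9 matches the lower bound, it is optimal.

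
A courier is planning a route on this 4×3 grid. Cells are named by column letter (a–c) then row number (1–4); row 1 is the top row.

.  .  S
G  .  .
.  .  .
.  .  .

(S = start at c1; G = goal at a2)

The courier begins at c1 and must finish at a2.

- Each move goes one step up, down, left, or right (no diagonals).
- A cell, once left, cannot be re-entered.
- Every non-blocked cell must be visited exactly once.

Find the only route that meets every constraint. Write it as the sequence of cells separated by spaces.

Need to visit all 12 open cells exactly once, starting at c1 and ending at a2.
Cell a1 has only two open neighbours (a2 and b1), so the path must pass straight through it: one of those is the cell it's entered from and the other is where it exits.
Route from c1: down 3 to c4, left 2 to a4, up 1 to a3, right 1 to b3, up 2 to b1, left 1 to a1, down 1 to a2 — 11 moves in all.
Check: all 12 open cells covered.

c1 c2 c3 c4 b4 a4 a3 b3 b2 b1 a1 a2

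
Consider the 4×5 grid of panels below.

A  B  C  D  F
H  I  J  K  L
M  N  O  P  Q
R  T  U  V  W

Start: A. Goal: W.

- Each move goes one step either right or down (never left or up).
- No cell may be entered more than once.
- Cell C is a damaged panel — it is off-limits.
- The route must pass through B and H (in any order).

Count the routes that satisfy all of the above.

0

A right/down-only route from A to W makes exactly 3 down-moves and 4 right-moves in some order.
With no other constraints that would be C(7,3) = 35 routes.
H is below but to the left of B: going B → H would need a leftward move and H → B an upward move, so no right/down-only route can visit both required cells.
No route satisfies every constraint, so the count is 0.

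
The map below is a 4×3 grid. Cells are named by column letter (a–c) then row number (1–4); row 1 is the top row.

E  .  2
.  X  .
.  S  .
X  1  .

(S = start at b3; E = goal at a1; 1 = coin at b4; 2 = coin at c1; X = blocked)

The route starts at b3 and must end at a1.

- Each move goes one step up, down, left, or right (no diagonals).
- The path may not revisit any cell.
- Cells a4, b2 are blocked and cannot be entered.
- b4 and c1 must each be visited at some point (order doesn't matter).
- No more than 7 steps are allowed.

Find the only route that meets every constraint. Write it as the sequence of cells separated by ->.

Any route must reach b4 and c1 and still end at a1 within 7 moves, so the order of the required stops is forced.
Route from b3: down 1 to b4, right 1 to c4, up 3 to c1, left 2 to a1 — 7 moves in all.
Check: all required cells visited; 7 ≤ 7 moves.

b3 -> b4 -> c4 -> c3 -> c2 -> c1 -> b1 -> a1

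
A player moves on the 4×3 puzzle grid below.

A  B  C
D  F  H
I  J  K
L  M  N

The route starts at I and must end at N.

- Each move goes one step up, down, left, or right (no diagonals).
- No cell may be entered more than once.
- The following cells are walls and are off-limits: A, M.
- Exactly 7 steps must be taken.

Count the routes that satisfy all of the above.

2

Need simple routes of exactly 7 moves from I to N (Manhattan distance 3, so 2 moves are spent on a detour and 2 undoing it).
Enumerating: I D F B C H K N | I J F B C H K N.
That gives 2 routes.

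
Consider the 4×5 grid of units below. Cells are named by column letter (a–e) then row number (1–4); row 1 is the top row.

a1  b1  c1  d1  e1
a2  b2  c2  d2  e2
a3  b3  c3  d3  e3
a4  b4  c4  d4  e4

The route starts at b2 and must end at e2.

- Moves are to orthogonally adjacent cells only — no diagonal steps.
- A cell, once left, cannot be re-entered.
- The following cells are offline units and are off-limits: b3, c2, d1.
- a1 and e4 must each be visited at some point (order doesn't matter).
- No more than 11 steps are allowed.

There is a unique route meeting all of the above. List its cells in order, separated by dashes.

b2 - b1 - a1 - a2 - a3 - a4 - b4 - c4 - d4 - e4 - e3 - e2

The budget equals the shortest possible length, so every move has to be on a shortest route through the required cells.
Route from b2: up to b1, left to a1, 3× down (reaching a4), 4× right (reaching e4), 2× up (reaching e2) — 11 moves in all.
Check: all required cells visited; 11 ≤ 11 moves.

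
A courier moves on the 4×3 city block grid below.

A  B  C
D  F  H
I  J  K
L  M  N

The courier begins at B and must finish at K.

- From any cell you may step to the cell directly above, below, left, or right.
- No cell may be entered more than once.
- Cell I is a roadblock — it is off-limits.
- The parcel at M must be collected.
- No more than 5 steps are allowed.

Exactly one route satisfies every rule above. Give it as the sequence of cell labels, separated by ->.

B -> F -> J -> M -> N -> K

The budget equals the shortest possible length, so every move has to be on a shortest route through the required cells.
Route from B: down 3 to M, right 1 to N, up 1 to K — 5 moves in all.
Check: all required cells visited; 5 ≤ 5 moves.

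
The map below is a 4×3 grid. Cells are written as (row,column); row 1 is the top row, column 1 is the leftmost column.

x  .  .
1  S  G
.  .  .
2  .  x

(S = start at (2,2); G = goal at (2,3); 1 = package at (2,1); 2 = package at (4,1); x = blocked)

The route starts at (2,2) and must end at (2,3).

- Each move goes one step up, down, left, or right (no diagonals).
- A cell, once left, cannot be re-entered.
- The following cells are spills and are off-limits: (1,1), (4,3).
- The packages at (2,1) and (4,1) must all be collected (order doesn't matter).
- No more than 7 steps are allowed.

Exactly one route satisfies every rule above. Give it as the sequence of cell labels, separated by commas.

(2,2), (2,1), (3,1), (4,1), (4,2), (3,2), (3,3), (2,3)

Any route must reach (2,1) and (4,1) and still end at (2,3) within 7 moves, so the order of the required stops is forced.
Route from (2,2): left 1 to (2,1), down 2 to (4,1), right 1 to (4,2), up 1 to (3,2), right 1 to (3,3), up 1 to (2,3) — 7 moves in all.
Check: all required cells visited; 7 ≤ 7 moves.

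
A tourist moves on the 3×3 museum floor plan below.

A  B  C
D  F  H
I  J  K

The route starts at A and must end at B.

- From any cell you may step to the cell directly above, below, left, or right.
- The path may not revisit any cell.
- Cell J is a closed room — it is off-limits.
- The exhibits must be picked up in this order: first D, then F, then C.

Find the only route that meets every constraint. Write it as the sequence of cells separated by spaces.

A D F H C B

The waypoints must appear in the order D, F, C, with no cell reused.
Route from A: down to D, 2× right (reaching H), up to C, left to B — 5 moves in all.
Check: order respected (D at step 1, F at step 2, C at step 4).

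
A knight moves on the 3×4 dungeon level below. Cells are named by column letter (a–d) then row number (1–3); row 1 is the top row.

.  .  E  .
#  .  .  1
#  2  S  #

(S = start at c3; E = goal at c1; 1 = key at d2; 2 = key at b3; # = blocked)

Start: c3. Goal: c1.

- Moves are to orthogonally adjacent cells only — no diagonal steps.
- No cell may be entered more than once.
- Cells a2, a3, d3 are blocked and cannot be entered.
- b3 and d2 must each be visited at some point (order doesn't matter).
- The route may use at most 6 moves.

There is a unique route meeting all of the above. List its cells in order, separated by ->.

The budget equals the shortest possible length, so every move has to be on a shortest route through the required cells.
Route from c3: left 1 to b3, up 1 to b2, right 2 to d2, up 1 to d1, left 1 to c1 — 6 moves in all.
Check: all required cells visited; 6 ≤ 6 moves.

c3 -> b3 -> b2 -> c2 -> d2 -> d1 -> c1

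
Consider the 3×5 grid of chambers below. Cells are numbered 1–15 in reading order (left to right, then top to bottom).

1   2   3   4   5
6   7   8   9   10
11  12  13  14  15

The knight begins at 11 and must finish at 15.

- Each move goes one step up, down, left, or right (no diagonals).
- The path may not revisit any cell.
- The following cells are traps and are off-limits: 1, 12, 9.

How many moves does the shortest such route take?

6

The Manhattan distance from 11 to 15 is |3−3| + |1−5| = 4, so at least 4 moves are needed.
That bound ignores the blocked cells. Measuring each leg by the fewest moves that actually steer around them (11→15: 6) raises the lower bound to 6.
A route of 6 moves exists: 11 → 6 → 7 → 8 → 13 → 14 → 15.
Since 6 matches that lower bound, it is optimal.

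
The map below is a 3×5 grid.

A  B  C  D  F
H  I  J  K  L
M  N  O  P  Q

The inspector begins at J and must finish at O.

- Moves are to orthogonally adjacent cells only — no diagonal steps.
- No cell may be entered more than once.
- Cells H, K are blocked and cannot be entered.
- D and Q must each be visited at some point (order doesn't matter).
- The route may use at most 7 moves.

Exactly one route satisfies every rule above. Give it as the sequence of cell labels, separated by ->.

Any route must reach D and Q and still end at O within 7 moves, so the order of the required stops is forced.
Route from J: up 1 to C, right 2 to F, down 2 to Q, left 2 to O — 7 moves in all.
Check: all required cells visited; 7 ≤ 7 moves.

J -> C -> D -> F -> L -> Q -> P -> O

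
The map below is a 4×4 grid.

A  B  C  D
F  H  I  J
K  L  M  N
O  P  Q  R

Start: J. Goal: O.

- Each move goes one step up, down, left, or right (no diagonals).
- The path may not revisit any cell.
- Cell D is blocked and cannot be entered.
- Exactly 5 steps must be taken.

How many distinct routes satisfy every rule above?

Need simple routes of exactly 5 moves from J to O (Manhattan distance 5, so 0 moves are spent on a detour and 0 undoing it).
Branch systematically from the start, pruning whenever the remaining move budget drops below the Manhattan distance to O or differs from it in parity. Grouping the completions by first move — via N: 4; via I: 6 — and summing: 4 + 6 = 10.
That gives 10 routes.

10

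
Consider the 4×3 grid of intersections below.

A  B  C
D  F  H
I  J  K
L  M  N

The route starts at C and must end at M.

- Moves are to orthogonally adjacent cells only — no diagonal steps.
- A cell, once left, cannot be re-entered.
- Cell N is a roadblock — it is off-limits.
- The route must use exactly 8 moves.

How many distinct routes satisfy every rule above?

6

Need simple routes of exactly 8 moves from C to M (Manhattan distance 4, so 2 moves are spent on a detour and 2 undoing it).
Enumerating: C H K J F D I L M | C H F B A D I L M | C H F B A D I J M | C B F H K J I L M | C B A D F J I L M | C B A D F H K J M.
That gives 6 routes.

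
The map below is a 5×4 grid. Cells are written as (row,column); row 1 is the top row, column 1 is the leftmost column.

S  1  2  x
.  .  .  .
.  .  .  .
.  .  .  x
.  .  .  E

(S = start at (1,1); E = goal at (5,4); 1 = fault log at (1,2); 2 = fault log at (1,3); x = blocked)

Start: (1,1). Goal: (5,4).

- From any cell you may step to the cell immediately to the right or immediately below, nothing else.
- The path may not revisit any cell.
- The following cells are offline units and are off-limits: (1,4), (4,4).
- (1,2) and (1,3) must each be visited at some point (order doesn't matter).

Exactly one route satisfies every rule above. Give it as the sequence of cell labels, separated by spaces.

Moves only go right or down, so the column and row indices never decrease.
Route from (1,1): right 2 to (1,3), down 4 to (5,3), right 1 to (5,4) — 7 moves in all.
Check: all required cells visited.

(1,1) (1,2) (1,3) (2,3) (3,3) (4,3) (5,3) (5,4)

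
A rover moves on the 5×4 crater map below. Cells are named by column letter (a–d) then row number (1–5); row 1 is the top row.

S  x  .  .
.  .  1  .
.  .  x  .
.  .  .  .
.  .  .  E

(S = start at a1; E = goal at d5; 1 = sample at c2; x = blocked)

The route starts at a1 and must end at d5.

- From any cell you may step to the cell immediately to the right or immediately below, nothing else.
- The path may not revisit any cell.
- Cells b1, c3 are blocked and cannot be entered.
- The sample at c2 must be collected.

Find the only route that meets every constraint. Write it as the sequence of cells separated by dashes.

Moves only go right or down, so the column and row indices never decrease.
Route from a1: down 1 to a2, right 3 to d2, down 3 to d5 — 7 moves in all.
Check: all required cells visited.

a1 - a2 - b2 - c2 - d2 - d3 - d4 - d5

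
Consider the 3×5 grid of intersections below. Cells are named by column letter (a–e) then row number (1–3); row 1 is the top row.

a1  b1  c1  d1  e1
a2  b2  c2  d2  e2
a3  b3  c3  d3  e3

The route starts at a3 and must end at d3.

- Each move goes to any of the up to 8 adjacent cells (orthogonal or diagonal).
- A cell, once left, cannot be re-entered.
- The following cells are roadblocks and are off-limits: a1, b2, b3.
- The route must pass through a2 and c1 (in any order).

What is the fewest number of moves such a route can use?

Any route passes through a2 and c1 in some order between a3 and d3. Summing Chebyshev distances along each leg and taking the cheapest ordering (a3 → a2 → c1 → d3) gives a lower bound of 1 + 2 + 2 = 5 moves.
A route of 5 moves achieves this: a3 → a2 → b1 → c1 → c2 → d3.
Since 5 matches the lower bound, it is optimal.

5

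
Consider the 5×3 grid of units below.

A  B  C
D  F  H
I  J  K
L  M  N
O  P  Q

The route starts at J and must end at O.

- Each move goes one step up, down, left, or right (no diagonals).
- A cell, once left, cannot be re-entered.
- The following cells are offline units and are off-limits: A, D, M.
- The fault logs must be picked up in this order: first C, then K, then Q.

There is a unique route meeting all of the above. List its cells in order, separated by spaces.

J F B C H K N Q P O

The waypoints must appear in the order C, K, Q, with no cell reused.
Route from J: 2× up (reaching B), right to C, 4× down (reaching Q), 2× left (reaching O) — 9 moves in all.
Check: order respected (C at step 3, K at step 5, Q at step 7).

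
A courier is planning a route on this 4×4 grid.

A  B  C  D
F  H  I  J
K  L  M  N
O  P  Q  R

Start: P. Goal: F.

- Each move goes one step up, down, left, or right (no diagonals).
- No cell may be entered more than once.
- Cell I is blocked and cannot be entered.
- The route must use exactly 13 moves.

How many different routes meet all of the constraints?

Need simple routes of exactly 13 moves from P to F (Manhattan distance 3, so 5 moves are spent on a detour and 5 undoing it).
Enumerating: P O K L M Q R N J D C B H F | P O K L M Q R N J D C B A F.
That gives 2 routes.

2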